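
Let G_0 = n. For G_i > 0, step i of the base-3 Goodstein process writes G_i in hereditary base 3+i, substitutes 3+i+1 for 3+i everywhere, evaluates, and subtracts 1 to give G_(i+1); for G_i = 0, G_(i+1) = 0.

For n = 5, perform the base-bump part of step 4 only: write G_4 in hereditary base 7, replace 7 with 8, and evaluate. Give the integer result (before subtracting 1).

4

(0) 5|_3 = 3 + 2 ↦ 4 + 2|_4 = 6 ⇒ 5
(1) 5|_4 = 4 + 1 ↦ 5 + 1|_5 = 6 ⇒ 5
(2) 5|_5 = 5 ↦ 6|_6 = 6 ⇒ 5
(3) 5|_6 = 5 ↦ 5|_7 = 5 ⇒ 4
(4) 4|_7 = 4 ↦ 4|_8 = 4 ⇒ 3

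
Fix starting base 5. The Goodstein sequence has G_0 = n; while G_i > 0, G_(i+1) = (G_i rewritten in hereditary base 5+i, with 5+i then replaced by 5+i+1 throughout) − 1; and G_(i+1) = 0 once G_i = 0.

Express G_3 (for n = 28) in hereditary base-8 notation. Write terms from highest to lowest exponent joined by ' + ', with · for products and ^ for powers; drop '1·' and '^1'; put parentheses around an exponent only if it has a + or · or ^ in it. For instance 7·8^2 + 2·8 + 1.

base 5: 28 = 5^2 + 3; at 6: 6^2 + 3 = 39; next = 38
base 6: 38 = 6^2 + 2; at 7: 7^2 + 2 = 51; next = 50
base 7: 50 = 7^2 + 1; at 8: 8^2 + 1 = 65; next = 64
base 8: 64 = 8^2; at 9: 9^2 = 81; next = 80

8^2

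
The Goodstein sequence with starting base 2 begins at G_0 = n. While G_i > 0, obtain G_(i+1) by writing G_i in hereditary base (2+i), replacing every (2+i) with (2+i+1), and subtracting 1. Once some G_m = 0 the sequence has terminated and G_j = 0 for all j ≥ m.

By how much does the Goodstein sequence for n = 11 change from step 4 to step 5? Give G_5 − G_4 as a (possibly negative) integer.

5484864

11 —HB2→ 2^(2 + 1) + 2 + 1 —bump→ 3^(3 + 1) + 3 + 1 = 85 —(−1)→ 84
84 —HB3→ 3^(3 + 1) + 3 —bump→ 4^(4 + 1) + 4 = 1028 —(−1)→ 1027
1027 —HB4→ 4^(4 + 1) + 3 —bump→ 5^(5 + 1) + 3 = 15628 —(−1)→ 15627
15627 —HB5→ 5^(5 + 1) + 2 —bump→ 6^(6 + 1) + 2 = 279938 —(−1)→ 279937
279937 —HB6→ 6^(6 + 1) + 1 —bump→ 7^(7 + 1) + 1 = 5764802 —(−1)→ 5764801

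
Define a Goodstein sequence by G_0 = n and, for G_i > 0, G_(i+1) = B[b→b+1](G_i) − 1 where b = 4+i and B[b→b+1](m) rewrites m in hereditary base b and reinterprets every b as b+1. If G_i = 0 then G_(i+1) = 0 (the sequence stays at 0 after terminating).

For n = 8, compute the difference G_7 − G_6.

G_0=8  [base 4] 2·4  →[4↦5]→  2·5 = 10  −1 ⇒ G_1=9
G_1=9  [base 5] 5 + 4  →[5↦6]→  6 + 4 = 10  −1 ⇒ G_2=9
G_2=9  [base 6] 6 + 3  →[6↦7]→  7 + 3 = 10  −1 ⇒ G_3=9
G_3=9  [base 7] 7 + 2  →[7↦8]→  8 + 2 = 10  −1 ⇒ G_4=9
G_4=9  [base 8] 8 + 1  →[8↦9]→  9 + 1 = 10  −1 ⇒ G_5=9
G_5=9  [base 9] 9  →[9↦10]→  10 = 10  −1 ⇒ G_6=9
G_6=9  [base 10] 9  →[10↦11]→  9 = 9  −1 ⇒ G_7=8

-1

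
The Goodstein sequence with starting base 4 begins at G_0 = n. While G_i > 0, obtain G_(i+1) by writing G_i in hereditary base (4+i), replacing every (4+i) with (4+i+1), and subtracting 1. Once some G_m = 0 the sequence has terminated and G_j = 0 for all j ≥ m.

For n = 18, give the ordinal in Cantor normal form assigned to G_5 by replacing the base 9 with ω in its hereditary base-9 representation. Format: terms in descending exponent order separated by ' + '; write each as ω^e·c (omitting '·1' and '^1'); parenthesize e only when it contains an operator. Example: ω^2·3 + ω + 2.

base 4: 18 = 4^2 + 2; at 5: 5^2 + 2 = 27; next = 26
base 5: 26 = 5^2 + 1; at 6: 6^2 + 1 = 37; next = 36
base 6: 36 = 6^2; at 7: 7^2 = 49; next = 48
base 7: 48 = 6·7 + 6; at 8: 6·8 + 6 = 54; next = 53
base 8: 53 = 6·8 + 5; at 9: 6·9 + 5 = 59; next = 58
base 9: 58 = 6·9 + 4; at 10: 6·10 + 4 = 64; next = 63

ω·6 + 4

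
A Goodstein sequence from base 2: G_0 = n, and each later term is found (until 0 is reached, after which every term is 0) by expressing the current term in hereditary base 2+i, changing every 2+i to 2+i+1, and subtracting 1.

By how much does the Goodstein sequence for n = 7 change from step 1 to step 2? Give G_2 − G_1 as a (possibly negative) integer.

229

G_0=7  [base 2] 2^2 + 2 + 1  →[2↦3]→  3^3 + 3 + 1 = 31  −1 ⇒ G_1=30
G_1=30  [base 3] 3^3 + 3  →[3↦4]→  4^4 + 4 = 260  −1 ⇒ G_2=259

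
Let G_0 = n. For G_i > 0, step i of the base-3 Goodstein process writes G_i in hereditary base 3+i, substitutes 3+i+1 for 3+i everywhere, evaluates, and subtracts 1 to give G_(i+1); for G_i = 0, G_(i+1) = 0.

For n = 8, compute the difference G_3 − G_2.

1

[0] 8 ≡ 2·3 + 2 (base 3). Lift 4: 10. −1: 9.
[1] 9 ≡ 2·4 + 1 (base 4). Lift 5: 11. −1: 10.
[2] 10 ≡ 2·5 (base 5). Lift 6: 12. −1: 11.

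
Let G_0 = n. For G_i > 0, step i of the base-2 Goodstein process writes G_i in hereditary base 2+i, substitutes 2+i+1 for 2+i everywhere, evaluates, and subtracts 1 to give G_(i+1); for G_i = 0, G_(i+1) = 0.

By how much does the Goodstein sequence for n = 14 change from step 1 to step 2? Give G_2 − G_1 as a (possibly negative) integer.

1171

step 0: 14 = 2^(2 + 1) + 2^2 + 2; sub 3 for 2: 3^(3 + 1) + 3^3 + 3; = 111; G_1 = 111−1 = 110
step 1: 110 = 3^(3 + 1) + 3^3 + 2; sub 4 for 3: 4^(4 + 1) + 4^4 + 2; = 1282; G_2 = 1282−1 = 1281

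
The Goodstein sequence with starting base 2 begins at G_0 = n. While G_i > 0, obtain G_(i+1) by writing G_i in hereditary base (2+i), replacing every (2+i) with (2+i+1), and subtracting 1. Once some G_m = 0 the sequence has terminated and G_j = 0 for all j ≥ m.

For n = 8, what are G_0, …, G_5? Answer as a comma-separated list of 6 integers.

8, 80, 553, 6310, 93395, 1647195

base 2: 8 = 2^(2 + 1); at 3: 3^(3 + 1) = 81; next = 80
base 3: 80 = 2·3^3 + 2·3^2 + 2·3 + 2; at 4: 2·4^4 + 2·4^2 + 2·4 + 2 = 554; next = 553
base 4: 553 = 2·4^4 + 2·4^2 + 2·4 + 1; at 5: 2·5^5 + 2·5^2 + 2·5 + 1 = 6311; next = 6310
base 5: 6310 = 2·5^5 + 2·5^2 + 2·5; at 6: 2·6^6 + 2·6^2 + 2·6 = 93396; next = 93395
base 6: 93395 = 2·6^6 + 2·6^2 + 6 + 5; at 7: 2·7^7 + 2·7^2 + 7 + 5 = 1647196; next = 1647195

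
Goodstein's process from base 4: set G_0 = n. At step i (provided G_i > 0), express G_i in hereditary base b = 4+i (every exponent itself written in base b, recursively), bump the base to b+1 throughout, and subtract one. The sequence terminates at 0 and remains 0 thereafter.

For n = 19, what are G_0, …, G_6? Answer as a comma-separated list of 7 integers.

i=0: 19 = 4^2 + 3 (b=4); 4→5: 5^2 + 3 = 28; 28−1 = 27
i=1: 27 = 5^2 + 2 (b=5); 5→6: 6^2 + 2 = 38; 38−1 = 37
i=2: 37 = 6^2 + 1 (b=6); 6→7: 7^2 + 1 = 50; 50−1 = 49
i=3: 49 = 7^2 (b=7); 7→8: 8^2 = 64; 64−1 = 63
i=4: 63 = 7·8 + 7 (b=8); 8→9: 7·9 + 7 = 70; 70−1 = 69
i=5: 69 = 7·9 + 6 (b=9); 9→10: 7·10 + 6 = 76; 76−1 = 75

19, 27, 37, 49, 63, 69, 75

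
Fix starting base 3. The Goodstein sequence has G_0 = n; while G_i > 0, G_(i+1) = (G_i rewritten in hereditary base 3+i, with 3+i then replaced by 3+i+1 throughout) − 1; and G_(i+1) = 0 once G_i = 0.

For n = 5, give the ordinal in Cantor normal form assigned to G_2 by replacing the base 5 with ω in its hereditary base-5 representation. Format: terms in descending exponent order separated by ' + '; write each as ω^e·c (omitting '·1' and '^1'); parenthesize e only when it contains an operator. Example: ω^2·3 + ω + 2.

G_0 = 5. HB_3(5) = 3 + 2. Bump = 6. G_1 = 5.
G_1 = 5. HB_4(5) = 4 + 1. Bump = 6. G_2 = 5.
G_2 = 5. HB_5(5) = 5. Bump = 6. G_3 = 5.

ω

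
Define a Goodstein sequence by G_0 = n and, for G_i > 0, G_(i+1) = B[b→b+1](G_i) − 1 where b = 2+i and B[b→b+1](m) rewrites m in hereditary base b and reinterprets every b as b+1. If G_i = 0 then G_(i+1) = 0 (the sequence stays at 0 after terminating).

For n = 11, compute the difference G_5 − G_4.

i=0: 11 = 2^(2 + 1) + 2 + 1 (b=2); 2→3: 3^(3 + 1) + 3 + 1 = 85; 85−1 = 84
i=1: 84 = 3^(3 + 1) + 3 (b=3); 3→4: 4^(4 + 1) + 4 = 1028; 1028−1 = 1027
i=2: 1027 = 4^(4 + 1) + 3 (b=4); 4→5: 5^(5 + 1) + 3 = 15628; 15628−1 = 15627
i=3: 15627 = 5^(5 + 1) + 2 (b=5); 5→6: 6^(6 + 1) + 2 = 279938; 279938−1 = 279937
i=4: 279937 = 6^(6 + 1) + 1 (b=6); 6→7: 7^(7 + 1) + 1 = 5764802; 5764802−1 = 5764801

5484864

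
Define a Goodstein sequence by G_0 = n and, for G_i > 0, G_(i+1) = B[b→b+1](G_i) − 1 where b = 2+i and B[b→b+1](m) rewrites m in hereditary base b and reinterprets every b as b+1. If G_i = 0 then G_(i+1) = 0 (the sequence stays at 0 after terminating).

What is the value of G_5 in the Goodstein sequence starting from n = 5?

1197

5 —HB2→ 2^2 + 1 —bump→ 3^3 + 1 = 28 —(−1)→ 27
27 —HB3→ 3^3 —bump→ 4^4 = 256 —(−1)→ 255
255 —HB4→ 3·4^3 + 3·4^2 + 3·4 + 3 —bump→ 3·5^3 + 3·5^2 + 3·5 + 3 = 468 —(−1)→ 467
467 —HB5→ 3·5^3 + 3·5^2 + 3·5 + 2 —bump→ 3·6^3 + 3·6^2 + 3·6 + 2 = 776 —(−1)→ 775
775 —HB6→ 3·6^3 + 3·6^2 + 3·6 + 1 —bump→ 3·7^3 + 3·7^2 + 3·7 + 1 = 1198 —(−1)→ 1197
1197 —HB7→ 3·7^3 + 3·7^2 + 3·7 —bump→ 3·8^3 + 3·8^2 + 3·8 = 1752 —(−1)→ 1751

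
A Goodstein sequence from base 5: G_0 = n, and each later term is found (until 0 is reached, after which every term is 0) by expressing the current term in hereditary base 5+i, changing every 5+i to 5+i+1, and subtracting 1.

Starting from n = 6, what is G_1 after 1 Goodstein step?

(0) 6|_5 = 5 + 1 ↦ 6 + 1|_6 = 7 ⇒ 6
(1) 6|_6 = 6 ↦ 7|_7 = 7 ⇒ 6

6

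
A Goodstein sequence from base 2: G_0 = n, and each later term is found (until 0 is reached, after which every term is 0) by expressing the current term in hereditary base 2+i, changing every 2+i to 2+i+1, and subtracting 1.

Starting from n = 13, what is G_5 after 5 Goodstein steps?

5765998

G_0=13  [base 2] 2^(2 + 1) + 2^2 + 1  →[2↦3]→  3^(3 + 1) + 3^3 + 1 = 109  −1 ⇒ G_1=108
G_1=108  [base 3] 3^(3 + 1) + 3^3  →[3↦4]→  4^(4 + 1) + 4^4 = 1280  −1 ⇒ G_2=1279
G_2=1279  [base 4] 4^(4 + 1) + 3·4^3 + 3·4^2 + 3·4 + 3  →[4↦5]→  5^(5 + 1) + 3·5^3 + 3·5^2 + 3·5 + 3 = 16093  −1 ⇒ G_3=16092
G_3=16092  [base 5] 5^(5 + 1) + 3·5^3 + 3·5^2 + 3·5 + 2  →[5↦6]→  6^(6 + 1) + 3·6^3 + 3·6^2 + 3·6 + 2 = 280712  −1 ⇒ G_4=280711
G_4=280711  [base 6] 6^(6 + 1) + 3·6^3 + 3·6^2 + 3·6 + 1  →[6↦7]→  7^(7 + 1) + 3·7^3 + 3·7^2 + 3·7 + 1 = 5765999  −1 ⇒ G_5=5765998
G_5=5765998  [base 7] 7^(7 + 1) + 3·7^3 + 3·7^2 + 3·7  →[7↦8]→  8^(8 + 1) + 3·8^3 + 3·8^2 + 3·8 = 134219480  −1 ⇒ G_6=134219479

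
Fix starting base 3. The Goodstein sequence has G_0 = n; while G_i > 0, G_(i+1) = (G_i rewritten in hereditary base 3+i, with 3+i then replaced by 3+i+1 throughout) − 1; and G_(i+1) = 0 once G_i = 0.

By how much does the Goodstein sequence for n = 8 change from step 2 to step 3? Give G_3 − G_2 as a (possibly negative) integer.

G_0 = 8. HB_3(8) = 2·3 + 2. Bump = 10. G_1 = 9.
G_1 = 9. HB_4(9) = 2·4 + 1. Bump = 11. G_2 = 10.
G_2 = 10. HB_5(10) = 2·5. Bump = 12. G_3 = 11.

1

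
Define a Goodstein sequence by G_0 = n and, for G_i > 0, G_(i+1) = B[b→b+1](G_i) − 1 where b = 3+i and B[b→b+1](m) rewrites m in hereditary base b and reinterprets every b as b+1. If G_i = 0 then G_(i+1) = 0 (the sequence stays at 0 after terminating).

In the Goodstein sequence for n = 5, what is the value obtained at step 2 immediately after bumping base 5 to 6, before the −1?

6

G_0 = 5. HB_3(5) = 3 + 2. Bump = 6. G_1 = 5.
G_1 = 5. HB_4(5) = 4 + 1. Bump = 6. G_2 = 5.
G_2 = 5. HB_5(5) = 5. Bump = 6. G_3 = 5.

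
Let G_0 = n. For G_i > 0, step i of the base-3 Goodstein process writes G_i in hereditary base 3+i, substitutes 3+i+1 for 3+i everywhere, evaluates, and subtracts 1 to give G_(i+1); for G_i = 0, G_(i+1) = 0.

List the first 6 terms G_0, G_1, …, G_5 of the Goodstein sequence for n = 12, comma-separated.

12, 19, 27, 37, 49, 63

base 3: 12 = 3^2 + 3; at 4: 4^2 + 4 = 20; next = 19
base 4: 19 = 4^2 + 3; at 5: 5^2 + 3 = 28; next = 27
base 5: 27 = 5^2 + 2; at 6: 6^2 + 2 = 38; next = 37
base 6: 37 = 6^2 + 1; at 7: 7^2 + 1 = 50; next = 49
base 7: 49 = 7^2; at 8: 8^2 = 64; next = 63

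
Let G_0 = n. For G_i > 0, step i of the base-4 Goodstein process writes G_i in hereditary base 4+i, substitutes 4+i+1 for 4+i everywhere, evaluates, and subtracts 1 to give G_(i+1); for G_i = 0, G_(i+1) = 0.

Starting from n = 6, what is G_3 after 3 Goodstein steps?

6

base 4: 6 = 4 + 2; at 5: 5 + 2 = 7; next = 6
base 5: 6 = 5 + 1; at 6: 6 + 1 = 7; next = 6
base 6: 6 = 6; at 7: 7 = 7; next = 6
base 7: 6 = 6; at 8: 6 = 6; next = 5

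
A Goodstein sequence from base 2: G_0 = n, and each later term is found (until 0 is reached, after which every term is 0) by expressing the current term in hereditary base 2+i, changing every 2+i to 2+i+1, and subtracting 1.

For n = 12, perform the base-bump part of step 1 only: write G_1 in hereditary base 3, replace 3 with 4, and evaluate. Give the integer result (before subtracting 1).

(0) 12|_2 = 2^(2 + 1) + 2^2 ↦ 3^(3 + 1) + 3^3|_3 = 108 ⇒ 107
(1) 107|_3 = 3^(3 + 1) + 2·3^2 + 2·3 + 2 ↦ 4^(4 + 1) + 2·4^2 + 2·4 + 2|_4 = 1066 ⇒ 1065

1066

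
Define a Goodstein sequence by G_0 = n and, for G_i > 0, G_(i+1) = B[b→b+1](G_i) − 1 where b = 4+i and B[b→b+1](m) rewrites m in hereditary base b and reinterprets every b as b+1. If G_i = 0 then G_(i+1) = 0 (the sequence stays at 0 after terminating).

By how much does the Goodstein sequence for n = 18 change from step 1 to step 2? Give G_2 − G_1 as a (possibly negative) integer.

[0] 18 ≡ 4^2 + 2 (base 4). Lift 5: 27. −1: 26.
[1] 26 ≡ 5^2 + 1 (base 5). Lift 6: 37. −1: 36.

10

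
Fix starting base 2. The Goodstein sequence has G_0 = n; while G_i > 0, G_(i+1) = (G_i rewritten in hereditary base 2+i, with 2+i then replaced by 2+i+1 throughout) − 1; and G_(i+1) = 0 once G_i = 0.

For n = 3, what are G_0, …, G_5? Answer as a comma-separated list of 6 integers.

[0] 3 ≡ 2 + 1 (base 2). Lift 3: 4. −1: 3.
[1] 3 ≡ 3 (base 3). Lift 4: 4. −1: 3.
[2] 3 ≡ 3 (base 4). Lift 5: 3. −1: 2.
[3] 2 ≡ 2 (base 5). Lift 6: 2. −1: 1.
[4] 1 ≡ 1 (base 6). Lift 7: 1. −1: 0.

3, 3, 3, 2, 1, 0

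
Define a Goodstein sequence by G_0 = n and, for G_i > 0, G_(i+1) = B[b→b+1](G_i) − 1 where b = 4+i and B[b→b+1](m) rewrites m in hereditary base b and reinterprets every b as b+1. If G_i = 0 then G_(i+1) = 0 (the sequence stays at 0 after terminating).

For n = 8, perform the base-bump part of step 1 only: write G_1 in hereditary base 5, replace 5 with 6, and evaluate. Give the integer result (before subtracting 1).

10

[0] 8 ≡ 2·4 (base 4). Lift 5: 10. −1: 9.
[1] 9 ≡ 5 + 4 (base 5). Lift 6: 10. −1: 9.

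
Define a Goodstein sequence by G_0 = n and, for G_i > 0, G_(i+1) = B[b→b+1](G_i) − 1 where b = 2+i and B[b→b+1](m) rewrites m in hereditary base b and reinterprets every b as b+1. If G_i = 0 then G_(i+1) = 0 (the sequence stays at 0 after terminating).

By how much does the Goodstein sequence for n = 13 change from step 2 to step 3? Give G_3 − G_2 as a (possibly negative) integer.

14813

[0] 13 ≡ 2^(2 + 1) + 2^2 + 1 (base 2). Lift 3: 109. −1: 108.
[1] 108 ≡ 3^(3 + 1) + 3^3 (base 3). Lift 4: 1280. −1: 1279.
[2] 1279 ≡ 4^(4 + 1) + 3·4^3 + 3·4^2 + 3·4 + 3 (base 4). Lift 5: 16093. −1: 16092.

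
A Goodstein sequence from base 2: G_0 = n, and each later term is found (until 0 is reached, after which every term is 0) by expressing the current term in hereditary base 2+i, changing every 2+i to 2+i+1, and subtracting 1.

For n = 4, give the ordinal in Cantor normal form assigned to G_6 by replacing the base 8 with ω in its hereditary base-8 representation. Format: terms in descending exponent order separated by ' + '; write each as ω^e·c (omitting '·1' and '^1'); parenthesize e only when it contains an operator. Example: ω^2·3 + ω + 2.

ω^2·2 + ω + 3

(0) 4|_2 = 2^2 ↦ 3^3|_3 = 27 ⇒ 26
(1) 26|_3 = 2·3^2 + 2·3 + 2 ↦ 2·4^2 + 2·4 + 2|_4 = 42 ⇒ 41
(2) 41|_4 = 2·4^2 + 2·4 + 1 ↦ 2·5^2 + 2·5 + 1|_5 = 61 ⇒ 60
(3) 60|_5 = 2·5^2 + 2·5 ↦ 2·6^2 + 2·6|_6 = 84 ⇒ 83
(4) 83|_6 = 2·6^2 + 6 + 5 ↦ 2·7^2 + 7 + 5|_7 = 110 ⇒ 109
(5) 109|_7 = 2·7^2 + 7 + 4 ↦ 2·8^2 + 8 + 4|_8 = 140 ⇒ 139
(6) 139|_8 = 2·8^2 + 8 + 3 ↦ 2·9^2 + 9 + 3|_9 = 174 ⇒ 173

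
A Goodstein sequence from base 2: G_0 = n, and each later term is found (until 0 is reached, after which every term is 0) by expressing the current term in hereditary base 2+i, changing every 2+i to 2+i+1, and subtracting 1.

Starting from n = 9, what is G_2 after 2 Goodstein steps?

1023

step 0: 9 = 2^(2 + 1) + 1; sub 3 for 2: 3^(3 + 1) + 1; = 82; G_1 = 82−1 = 81
step 1: 81 = 3^(3 + 1); sub 4 for 3: 4^(4 + 1); = 1024; G_2 = 1024−1 = 1023
step 2: 1023 = 3·4^4 + 3·4^3 + 3·4^2 + 3·4 + 3; sub 5 for 4: 3·5^5 + 3·5^3 + 3·5^2 + 3·5 + 3; = 9843; G_3 = 9843−1 = 9842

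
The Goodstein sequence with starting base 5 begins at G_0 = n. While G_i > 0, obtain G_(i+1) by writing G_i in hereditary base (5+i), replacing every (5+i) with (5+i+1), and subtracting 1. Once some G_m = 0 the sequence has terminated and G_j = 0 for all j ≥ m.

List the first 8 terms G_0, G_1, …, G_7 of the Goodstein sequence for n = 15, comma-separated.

15, 17, 18, 19, 20, 21, 22, 23

G_0=15  [base 5] 3·5  →[5↦6]→  3·6 = 18  −1 ⇒ G_1=17
G_1=17  [base 6] 2·6 + 5  →[6↦7]→  2·7 + 5 = 19  −1 ⇒ G_2=18
G_2=18  [base 7] 2·7 + 4  →[7↦8]→  2·8 + 4 = 20  −1 ⇒ G_3=19
G_3=19  [base 8] 2·8 + 3  →[8↦9]→  2·9 + 3 = 21  −1 ⇒ G_4=20
G_4=20  [base 9] 2·9 + 2  →[9↦10]→  2·10 + 2 = 22  −1 ⇒ G_5=21
G_5=21  [base 10] 2·10 + 1  →[10↦11]→  2·11 + 1 = 23  −1 ⇒ G_6=22
G_6=22  [base 11] 2·11  →[11↦12]→  2·12 = 24  −1 ⇒ G_7=23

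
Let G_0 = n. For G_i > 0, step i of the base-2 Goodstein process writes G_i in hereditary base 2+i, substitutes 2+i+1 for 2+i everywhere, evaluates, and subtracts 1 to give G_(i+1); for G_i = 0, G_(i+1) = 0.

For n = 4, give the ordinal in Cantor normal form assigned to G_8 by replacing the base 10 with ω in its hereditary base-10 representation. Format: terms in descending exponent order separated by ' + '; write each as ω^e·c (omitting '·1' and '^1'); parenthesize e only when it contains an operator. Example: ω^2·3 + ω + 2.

[0] 4 ≡ 2^2 (base 2). Lift 3: 27. −1: 26.
[1] 26 ≡ 2·3^2 + 2·3 + 2 (base 3). Lift 4: 42. −1: 41.
[2] 41 ≡ 2·4^2 + 2·4 + 1 (base 4). Lift 5: 61. −1: 60.
[3] 60 ≡ 2·5^2 + 2·5 (base 5). Lift 6: 84. −1: 83.
[4] 83 ≡ 2·6^2 + 6 + 5 (base 6). Lift 7: 110. −1: 109.
[5] 109 ≡ 2·7^2 + 7 + 4 (base 7). Lift 8: 140. −1: 139.
[6] 139 ≡ 2·8^2 + 8 + 3 (base 8). Lift 9: 174. −1: 173.
[7] 173 ≡ 2·9^2 + 9 + 2 (base 9). Lift 10: 212. −1: 211.

ω^2·2 + ω + 1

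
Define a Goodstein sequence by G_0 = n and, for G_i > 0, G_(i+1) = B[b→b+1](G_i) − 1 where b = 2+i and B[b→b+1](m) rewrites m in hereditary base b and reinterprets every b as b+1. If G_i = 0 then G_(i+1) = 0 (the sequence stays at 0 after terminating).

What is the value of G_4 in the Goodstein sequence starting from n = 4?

4 —HB2→ 2^2 —bump→ 3^3 = 27 —(−1)→ 26
26 —HB3→ 2·3^2 + 2·3 + 2 —bump→ 2·4^2 + 2·4 + 2 = 42 —(−1)→ 41
41 —HB4→ 2·4^2 + 2·4 + 1 —bump→ 2·5^2 + 2·5 + 1 = 61 —(−1)→ 60
60 —HB5→ 2·5^2 + 2·5 —bump→ 2·6^2 + 2·6 = 84 —(−1)→ 83
83 —HB6→ 2·6^2 + 6 + 5 —bump→ 2·7^2 + 7 + 5 = 110 —(−1)→ 109

83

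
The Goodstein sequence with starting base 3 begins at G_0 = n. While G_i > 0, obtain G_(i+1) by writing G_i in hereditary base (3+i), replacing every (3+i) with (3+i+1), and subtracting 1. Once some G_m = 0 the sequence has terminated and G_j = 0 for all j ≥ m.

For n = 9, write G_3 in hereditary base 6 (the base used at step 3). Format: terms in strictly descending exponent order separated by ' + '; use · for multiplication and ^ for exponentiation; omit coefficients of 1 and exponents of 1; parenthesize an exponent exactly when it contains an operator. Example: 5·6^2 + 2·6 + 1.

G_0=9  [base 3] 3^2  →[3↦4]→  4^2 = 16  −1 ⇒ G_1=15
G_1=15  [base 4] 3·4 + 3  →[4↦5]→  3·5 + 3 = 18  −1 ⇒ G_2=17
G_2=17  [base 5] 3·5 + 2  →[5↦6]→  3·6 + 2 = 20  −1 ⇒ G_3=19
G_3=19  [base 6] 3·6 + 1  →[6↦7]→  3·7 + 1 = 22  −1 ⇒ G_4=21

3·6 + 1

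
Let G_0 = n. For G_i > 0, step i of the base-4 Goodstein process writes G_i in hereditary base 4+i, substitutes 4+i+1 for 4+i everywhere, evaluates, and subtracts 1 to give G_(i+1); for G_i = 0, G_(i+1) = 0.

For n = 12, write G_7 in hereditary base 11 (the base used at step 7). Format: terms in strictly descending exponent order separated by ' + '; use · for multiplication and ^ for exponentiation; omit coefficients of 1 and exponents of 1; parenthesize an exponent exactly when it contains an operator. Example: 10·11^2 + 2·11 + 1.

i=0: 12 = 3·4 (b=4); 4→5: 3·5 = 15; 15−1 = 14
i=1: 14 = 2·5 + 4 (b=5); 5→6: 2·6 + 4 = 16; 16−1 = 15
i=2: 15 = 2·6 + 3 (b=6); 6→7: 2·7 + 3 = 17; 17−1 = 16
i=3: 16 = 2·7 + 2 (b=7); 7→8: 2·8 + 2 = 18; 18−1 = 17
i=4: 17 = 2·8 + 1 (b=8); 8→9: 2·9 + 1 = 19; 19−1 = 18
i=5: 18 = 2·9 (b=9); 9→10: 2·10 = 20; 20−1 = 19
i=6: 19 = 10 + 9 (b=10); 10→11: 11 + 9 = 20; 20−1 = 19
i=7: 19 = 11 + 8 (b=11); 11→12: 12 + 8 = 20; 20−1 = 19

11 + 8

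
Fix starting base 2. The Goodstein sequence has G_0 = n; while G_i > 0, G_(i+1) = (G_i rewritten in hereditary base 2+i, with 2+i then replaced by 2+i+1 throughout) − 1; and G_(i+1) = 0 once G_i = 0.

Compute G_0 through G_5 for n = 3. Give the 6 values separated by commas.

3, 3, 3, 2, 1, 0

i=0: 3 = 2 + 1 (b=2); 2→3: 3 + 1 = 4; 4−1 = 3
i=1: 3 = 3 (b=3); 3→4: 4 = 4; 4−1 = 3
i=2: 3 = 3 (b=4); 4→5: 3 = 3; 3−1 = 2
i=3: 2 = 2 (b=5); 5→6: 2 = 2; 2−1 = 1
i=4: 1 = 1 (b=6); 6→7: 1 = 1; 1−1 = 0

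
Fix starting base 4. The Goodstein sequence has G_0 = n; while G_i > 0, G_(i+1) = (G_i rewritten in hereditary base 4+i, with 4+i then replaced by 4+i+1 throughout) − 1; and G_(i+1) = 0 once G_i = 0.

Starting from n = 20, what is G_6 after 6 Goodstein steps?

step 0: 20 = 4^2 + 4; sub 5 for 4: 5^2 + 5; = 30; G_1 = 30−1 = 29
step 1: 29 = 5^2 + 4; sub 6 for 5: 6^2 + 4; = 40; G_2 = 40−1 = 39
step 2: 39 = 6^2 + 3; sub 7 for 6: 7^2 + 3; = 52; G_3 = 52−1 = 51
step 3: 51 = 7^2 + 2; sub 8 for 7: 8^2 + 2; = 66; G_4 = 66−1 = 65
step 4: 65 = 8^2 + 1; sub 9 for 8: 9^2 + 1; = 82; G_5 = 82−1 = 81
step 5: 81 = 9^2; sub 10 for 9: 10^2; = 100; G_6 = 100−1 = 99
step 6: 99 = 9·10 + 9; sub 11 for 10: 9·11 + 9; = 108; G_7 = 108−1 = 107

99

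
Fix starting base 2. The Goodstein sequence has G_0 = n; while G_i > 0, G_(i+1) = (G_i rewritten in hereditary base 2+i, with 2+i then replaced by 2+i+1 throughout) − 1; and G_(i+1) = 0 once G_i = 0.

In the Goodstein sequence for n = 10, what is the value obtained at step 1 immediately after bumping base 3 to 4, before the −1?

1026

G_0 = 10. HB_2(10) = 2^(2 + 1) + 2. Bump = 84. G_1 = 83.
G_1 = 83. HB_3(83) = 3^(3 + 1) + 2. Bump = 1026. G_2 = 1025.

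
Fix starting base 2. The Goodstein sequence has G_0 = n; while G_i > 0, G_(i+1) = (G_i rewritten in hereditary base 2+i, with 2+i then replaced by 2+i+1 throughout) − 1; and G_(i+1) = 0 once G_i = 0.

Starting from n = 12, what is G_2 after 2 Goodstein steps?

1065

i=0: 12 = 2^(2 + 1) + 2^2 (b=2); 2→3: 3^(3 + 1) + 3^3 = 108; 108−1 = 107
i=1: 107 = 3^(3 + 1) + 2·3^2 + 2·3 + 2 (b=3); 3→4: 4^(4 + 1) + 2·4^2 + 2·4 + 2 = 1066; 1066−1 = 1065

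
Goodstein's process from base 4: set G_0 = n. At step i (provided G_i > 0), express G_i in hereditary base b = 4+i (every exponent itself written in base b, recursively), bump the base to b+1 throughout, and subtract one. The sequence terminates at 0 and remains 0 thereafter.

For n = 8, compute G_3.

9

base 4: 8 = 2·4; at 5: 2·5 = 10; next = 9
base 5: 9 = 5 + 4; at 6: 6 + 4 = 10; next = 9
base 6: 9 = 6 + 3; at 7: 7 + 3 = 10; next = 9
base 7: 9 = 7 + 2; at 8: 8 + 2 = 10; next = 9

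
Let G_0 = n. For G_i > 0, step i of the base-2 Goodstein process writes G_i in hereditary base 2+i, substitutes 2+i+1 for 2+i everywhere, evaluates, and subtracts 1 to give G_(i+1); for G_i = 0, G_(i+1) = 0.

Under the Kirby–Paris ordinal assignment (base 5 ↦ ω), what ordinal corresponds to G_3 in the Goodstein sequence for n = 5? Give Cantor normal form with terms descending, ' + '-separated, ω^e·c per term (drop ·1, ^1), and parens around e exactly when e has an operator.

base 2: 5 = 2^2 + 1; at 3: 3^3 + 1 = 28; next = 27
base 3: 27 = 3^3; at 4: 4^4 = 256; next = 255
base 4: 255 = 3·4^3 + 3·4^2 + 3·4 + 3; at 5: 3·5^3 + 3·5^2 + 3·5 + 3 = 468; next = 467
base 5: 467 = 3·5^3 + 3·5^2 + 3·5 + 2; at 6: 3·6^3 + 3·6^2 + 3·6 + 2 = 776; next = 775

ω^3·3 + ω^2·3 + ω·3 + 2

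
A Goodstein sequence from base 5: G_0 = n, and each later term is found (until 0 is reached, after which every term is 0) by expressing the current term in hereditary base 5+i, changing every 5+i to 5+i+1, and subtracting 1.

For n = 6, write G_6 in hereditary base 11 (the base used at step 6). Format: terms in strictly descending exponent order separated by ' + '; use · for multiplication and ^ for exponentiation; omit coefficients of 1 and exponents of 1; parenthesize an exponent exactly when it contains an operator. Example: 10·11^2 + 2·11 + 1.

i=0: 6 = 5 + 1 (b=5); 5→6: 6 + 1 = 7; 7−1 = 6
i=1: 6 = 6 (b=6); 6→7: 7 = 7; 7−1 = 6
i=2: 6 = 6 (b=7); 7→8: 6 = 6; 6−1 = 5
i=3: 5 = 5 (b=8); 8→9: 5 = 5; 5−1 = 4
i=4: 4 = 4 (b=9); 9→10: 4 = 4; 4−1 = 3
i=5: 3 = 3 (b=10); 10→11: 3 = 3; 3−1 = 2

2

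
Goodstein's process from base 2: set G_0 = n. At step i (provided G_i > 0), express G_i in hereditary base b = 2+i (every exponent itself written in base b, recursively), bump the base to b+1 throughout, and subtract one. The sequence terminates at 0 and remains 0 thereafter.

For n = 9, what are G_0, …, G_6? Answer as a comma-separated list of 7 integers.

G_0=9  [base 2] 2^(2 + 1) + 1  →[2↦3]→  3^(3 + 1) + 1 = 82  −1 ⇒ G_1=81
G_1=81  [base 3] 3^(3 + 1)  →[3↦4]→  4^(4 + 1) = 1024  −1 ⇒ G_2=1023
G_2=1023  [base 4] 3·4^4 + 3·4^3 + 3·4^2 + 3·4 + 3  →[4↦5]→  3·5^5 + 3·5^3 + 3·5^2 + 3·5 + 3 = 9843  −1 ⇒ G_3=9842
G_3=9842  [base 5] 3·5^5 + 3·5^3 + 3·5^2 + 3·5 + 2  →[5↦6]→  3·6^6 + 3·6^3 + 3·6^2 + 3·6 + 2 = 140744  −1 ⇒ G_4=140743
G_4=140743  [base 6] 3·6^6 + 3·6^3 + 3·6^2 + 3·6 + 1  →[6↦7]→  3·7^7 + 3·7^3 + 3·7^2 + 3·7 + 1 = 2471827  −1 ⇒ G_5=2471826
G_5=2471826  [base 7] 3·7^7 + 3·7^3 + 3·7^2 + 3·7  →[7↦8]→  3·8^8 + 3·8^3 + 3·8^2 + 3·8 = 50333400  −1 ⇒ G_6=50333399

9, 81, 1023, 9842, 140743, 2471826, 50333399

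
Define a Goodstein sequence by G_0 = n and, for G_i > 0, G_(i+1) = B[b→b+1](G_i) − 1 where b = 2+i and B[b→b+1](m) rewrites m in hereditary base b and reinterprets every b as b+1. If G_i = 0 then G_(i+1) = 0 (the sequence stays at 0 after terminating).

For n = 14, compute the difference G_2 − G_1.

G_0 = 14. HB_2(14) = 2^(2 + 1) + 2^2 + 2. Bump = 111. G_1 = 110.
G_1 = 110. HB_3(110) = 3^(3 + 1) + 3^3 + 2. Bump = 1282. G_2 = 1281.

1171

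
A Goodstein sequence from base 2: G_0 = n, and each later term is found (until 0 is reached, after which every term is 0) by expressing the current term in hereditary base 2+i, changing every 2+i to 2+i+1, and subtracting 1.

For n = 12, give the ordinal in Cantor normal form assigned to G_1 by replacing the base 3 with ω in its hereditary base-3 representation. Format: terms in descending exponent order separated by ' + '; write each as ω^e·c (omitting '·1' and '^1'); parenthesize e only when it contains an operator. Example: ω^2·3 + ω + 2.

(0) 12|_2 = 2^(2 + 1) + 2^2 ↦ 3^(3 + 1) + 3^3|_3 = 108 ⇒ 107
(1) 107|_3 = 3^(3 + 1) + 2·3^2 + 2·3 + 2 ↦ 4^(4 + 1) + 2·4^2 + 2·4 + 2|_4 = 1066 ⇒ 1065

ω^(ω + 1) + ω^2·2 + ω·2 + 2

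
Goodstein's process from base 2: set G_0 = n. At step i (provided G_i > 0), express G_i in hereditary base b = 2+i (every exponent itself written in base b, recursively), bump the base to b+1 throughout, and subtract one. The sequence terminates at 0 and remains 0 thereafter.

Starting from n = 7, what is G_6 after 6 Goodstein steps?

step 0: 7 = 2^2 + 2 + 1; sub 3 for 2: 3^3 + 3 + 1; = 31; G_1 = 31−1 = 30
step 1: 30 = 3^3 + 3; sub 4 for 3: 4^4 + 4; = 260; G_2 = 260−1 = 259
step 2: 259 = 4^4 + 3; sub 5 for 4: 5^5 + 3; = 3128; G_3 = 3128−1 = 3127
step 3: 3127 = 5^5 + 2; sub 6 for 5: 6^6 + 2; = 46658; G_4 = 46658−1 = 46657
step 4: 46657 = 6^6 + 1; sub 7 for 6: 7^7 + 1; = 823544; G_5 = 823544−1 = 823543
step 5: 823543 = 7^7; sub 8 for 7: 8^8; = 16777216; G_6 = 16777216−1 = 16777215

16777215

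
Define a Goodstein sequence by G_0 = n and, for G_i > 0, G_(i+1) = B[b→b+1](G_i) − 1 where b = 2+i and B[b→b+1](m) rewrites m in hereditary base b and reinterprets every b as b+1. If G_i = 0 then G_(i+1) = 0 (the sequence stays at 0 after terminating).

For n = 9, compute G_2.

G_0 = 9. HB_2(9) = 2^(2 + 1) + 1. Bump = 82. G_1 = 81.
G_1 = 81. HB_3(81) = 3^(3 + 1). Bump = 1024. G_2 = 1023.
G_2 = 1023. HB_4(1023) = 3·4^4 + 3·4^3 + 3·4^2 + 3·4 + 3. Bump = 9843. G_3 = 9842.

1023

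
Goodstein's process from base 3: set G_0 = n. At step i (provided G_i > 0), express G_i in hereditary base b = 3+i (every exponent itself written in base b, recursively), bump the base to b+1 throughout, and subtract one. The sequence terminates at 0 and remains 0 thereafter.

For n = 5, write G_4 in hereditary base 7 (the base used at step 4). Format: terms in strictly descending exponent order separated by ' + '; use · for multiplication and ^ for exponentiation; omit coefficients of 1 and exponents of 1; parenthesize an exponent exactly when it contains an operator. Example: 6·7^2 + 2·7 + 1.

step 0: 5 = 3 + 2; sub 4 for 3: 4 + 2; = 6; G_1 = 6−1 = 5
step 1: 5 = 4 + 1; sub 5 for 4: 5 + 1; = 6; G_2 = 6−1 = 5
step 2: 5 = 5; sub 6 for 5: 6; = 6; G_3 = 6−1 = 5
step 3: 5 = 5; sub 7 for 6: 5; = 5; G_4 = 5−1 = 4
step 4: 4 = 4; sub 8 for 7: 4; = 4; G_5 = 4−1 = 3

4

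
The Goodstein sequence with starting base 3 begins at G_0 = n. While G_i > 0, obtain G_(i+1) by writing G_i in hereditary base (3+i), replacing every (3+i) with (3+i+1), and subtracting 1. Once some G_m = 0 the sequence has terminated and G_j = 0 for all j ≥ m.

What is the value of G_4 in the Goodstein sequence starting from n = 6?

7

i=0: 6 = 2·3 (b=3); 3→4: 2·4 = 8; 8−1 = 7
i=1: 7 = 4 + 3 (b=4); 4→5: 5 + 3 = 8; 8−1 = 7
i=2: 7 = 5 + 2 (b=5); 5→6: 6 + 2 = 8; 8−1 = 7
i=3: 7 = 6 + 1 (b=6); 6→7: 7 + 1 = 8; 8−1 = 7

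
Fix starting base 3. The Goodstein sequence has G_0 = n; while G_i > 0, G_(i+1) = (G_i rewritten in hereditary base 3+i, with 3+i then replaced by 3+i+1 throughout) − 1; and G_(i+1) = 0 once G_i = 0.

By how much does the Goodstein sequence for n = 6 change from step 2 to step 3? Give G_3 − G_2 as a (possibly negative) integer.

0

i=0: 6 = 2·3 (b=3); 3→4: 2·4 = 8; 8−1 = 7
i=1: 7 = 4 + 3 (b=4); 4→5: 5 + 3 = 8; 8−1 = 7
i=2: 7 = 5 + 2 (b=5); 5→6: 6 + 2 = 8; 8−1 = 7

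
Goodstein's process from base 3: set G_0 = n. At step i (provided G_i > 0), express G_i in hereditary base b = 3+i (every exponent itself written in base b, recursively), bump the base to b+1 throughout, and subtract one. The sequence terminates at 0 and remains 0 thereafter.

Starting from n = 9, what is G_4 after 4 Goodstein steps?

base 3: 9 = 3^2; at 4: 4^2 = 16; next = 15
base 4: 15 = 3·4 + 3; at 5: 3·5 + 3 = 18; next = 17
base 5: 17 = 3·5 + 2; at 6: 3·6 + 2 = 20; next = 19
base 6: 19 = 3·6 + 1; at 7: 3·7 + 1 = 22; next = 21
base 7: 21 = 3·7; at 8: 3·8 = 24; next = 23

21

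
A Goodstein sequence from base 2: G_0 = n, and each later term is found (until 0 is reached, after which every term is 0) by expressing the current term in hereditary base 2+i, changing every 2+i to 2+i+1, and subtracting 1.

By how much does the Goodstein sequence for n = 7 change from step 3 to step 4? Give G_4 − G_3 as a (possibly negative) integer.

G_0 = 7. HB_2(7) = 2^2 + 2 + 1. Bump = 31. G_1 = 30.
G_1 = 30. HB_3(30) = 3^3 + 3. Bump = 260. G_2 = 259.
G_2 = 259. HB_4(259) = 4^4 + 3. Bump = 3128. G_3 = 3127.
G_3 = 3127. HB_5(3127) = 5^5 + 2. Bump = 46658. G_4 = 46657.

43530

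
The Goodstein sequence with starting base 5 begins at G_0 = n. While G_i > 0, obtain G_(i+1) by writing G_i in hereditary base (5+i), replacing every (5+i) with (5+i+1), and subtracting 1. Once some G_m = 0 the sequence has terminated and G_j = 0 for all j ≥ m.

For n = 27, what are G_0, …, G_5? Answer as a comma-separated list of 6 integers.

27, 37, 49, 63, 69, 75

i=0: 27 = 5^2 + 2 (b=5); 5→6: 6^2 + 2 = 38; 38−1 = 37
i=1: 37 = 6^2 + 1 (b=6); 6→7: 7^2 + 1 = 50; 50−1 = 49
i=2: 49 = 7^2 (b=7); 7→8: 8^2 = 64; 64−1 = 63
i=3: 63 = 7·8 + 7 (b=8); 8→9: 7·9 + 7 = 70; 70−1 = 69
i=4: 69 = 7·9 + 6 (b=9); 9→10: 7·10 + 6 = 76; 76−1 = 75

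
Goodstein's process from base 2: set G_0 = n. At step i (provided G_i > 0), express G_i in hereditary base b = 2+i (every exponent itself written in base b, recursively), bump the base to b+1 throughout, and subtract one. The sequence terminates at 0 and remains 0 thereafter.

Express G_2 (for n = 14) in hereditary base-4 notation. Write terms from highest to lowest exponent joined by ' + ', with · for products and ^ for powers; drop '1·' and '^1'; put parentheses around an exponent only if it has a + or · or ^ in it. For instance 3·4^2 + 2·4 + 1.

4^(4 + 1) + 4^4 + 1

step 0: 14 = 2^(2 + 1) + 2^2 + 2; sub 3 for 2: 3^(3 + 1) + 3^3 + 3; = 111; G_1 = 111−1 = 110
step 1: 110 = 3^(3 + 1) + 3^3 + 2; sub 4 for 3: 4^(4 + 1) + 4^4 + 2; = 1282; G_2 = 1282−1 = 1281
step 2: 1281 = 4^(4 + 1) + 4^4 + 1; sub 5 for 4: 5^(5 + 1) + 5^5 + 1; = 18751; G_3 = 18751−1 = 18750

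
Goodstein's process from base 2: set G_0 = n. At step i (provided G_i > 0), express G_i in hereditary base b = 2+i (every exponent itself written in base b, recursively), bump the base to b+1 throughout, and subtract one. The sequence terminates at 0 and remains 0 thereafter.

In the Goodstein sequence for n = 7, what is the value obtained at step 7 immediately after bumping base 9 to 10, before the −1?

step 0: 7 = 2^2 + 2 + 1; sub 3 for 2: 3^3 + 3 + 1; = 31; G_1 = 31−1 = 30
step 1: 30 = 3^3 + 3; sub 4 for 3: 4^4 + 4; = 260; G_2 = 260−1 = 259
step 2: 259 = 4^4 + 3; sub 5 for 4: 5^5 + 3; = 3128; G_3 = 3128−1 = 3127
step 3: 3127 = 5^5 + 2; sub 6 for 5: 6^6 + 2; = 46658; G_4 = 46658−1 = 46657
step 4: 46657 = 6^6 + 1; sub 7 for 6: 7^7 + 1; = 823544; G_5 = 823544−1 = 823543
step 5: 823543 = 7^7; sub 8 for 7: 8^8; = 16777216; G_6 = 16777216−1 = 16777215
step 6: 16777215 = 7·8^7 + 7·8^6 + 7·8^5 + 7·8^4 + 7·8^3 + 7·8^2 + 7·8 + 7; sub 9 for 8: 7·9^7 + 7·9^6 + 7·9^5 + 7·9^4 + 7·9^3 + 7·9^2 + 7·9 + 7; = 37665880; G_7 = 37665880−1 = 37665879
step 7: 37665879 = 7·9^7 + 7·9^6 + 7·9^5 + 7·9^4 + 7·9^3 + 7·9^2 + 7·9 + 6; sub 10 for 9: 7·10^7 + 7·10^6 + 7·10^5 + 7·10^4 + 7·10^3 + 7·10^2 + 7·10 + 6; = 77777776; G_8 = 77777776−1 = 77777775

77777776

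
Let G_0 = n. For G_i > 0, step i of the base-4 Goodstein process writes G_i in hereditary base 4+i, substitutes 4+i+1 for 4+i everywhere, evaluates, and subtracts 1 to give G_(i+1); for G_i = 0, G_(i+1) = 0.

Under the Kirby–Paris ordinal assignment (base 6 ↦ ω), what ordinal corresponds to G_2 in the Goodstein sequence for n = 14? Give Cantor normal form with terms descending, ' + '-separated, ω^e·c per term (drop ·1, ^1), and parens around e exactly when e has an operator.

ω·3

step 0: 14 = 3·4 + 2; sub 5 for 4: 3·5 + 2; = 17; G_1 = 17−1 = 16
step 1: 16 = 3·5 + 1; sub 6 for 5: 3·6 + 1; = 19; G_2 = 19−1 = 18
step 2: 18 = 3·6; sub 7 for 6: 3·7; = 21; G_3 = 21−1 = 20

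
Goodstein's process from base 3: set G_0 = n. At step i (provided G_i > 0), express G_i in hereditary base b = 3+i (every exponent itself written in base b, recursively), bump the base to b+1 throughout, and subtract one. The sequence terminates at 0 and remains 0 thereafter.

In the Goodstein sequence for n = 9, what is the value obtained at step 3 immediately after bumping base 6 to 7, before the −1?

22

i=0: 9 = 3^2 (b=3); 3→4: 4^2 = 16; 16−1 = 15
i=1: 15 = 3·4 + 3 (b=4); 4→5: 3·5 + 3 = 18; 18−1 = 17
i=2: 17 = 3·5 + 2 (b=5); 5→6: 3·6 + 2 = 20; 20−1 = 19
i=3: 19 = 3·6 + 1 (b=6); 6→7: 3·7 + 1 = 22; 22−1 = 21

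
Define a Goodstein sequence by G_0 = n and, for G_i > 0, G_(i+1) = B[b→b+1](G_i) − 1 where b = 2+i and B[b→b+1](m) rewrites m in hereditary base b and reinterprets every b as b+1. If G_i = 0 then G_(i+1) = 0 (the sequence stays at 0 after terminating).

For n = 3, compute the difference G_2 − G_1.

step 0: 3 = 2 + 1; sub 3 for 2: 3 + 1; = 4; G_1 = 4−1 = 3
step 1: 3 = 3; sub 4 for 3: 4; = 4; G_2 = 4−1 = 3

0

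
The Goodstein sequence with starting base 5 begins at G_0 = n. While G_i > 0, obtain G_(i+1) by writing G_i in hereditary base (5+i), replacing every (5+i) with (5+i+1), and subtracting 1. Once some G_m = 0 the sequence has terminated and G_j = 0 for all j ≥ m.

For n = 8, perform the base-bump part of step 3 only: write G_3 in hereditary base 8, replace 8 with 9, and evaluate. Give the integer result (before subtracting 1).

9

G_0=8  [base 5] 5 + 3  →[5↦6]→  6 + 3 = 9  −1 ⇒ G_1=8
G_1=8  [base 6] 6 + 2  →[6↦7]→  7 + 2 = 9  −1 ⇒ G_2=8
G_2=8  [base 7] 7 + 1  →[7↦8]→  8 + 1 = 9  −1 ⇒ G_3=8
G_3=8  [base 8] 8  →[8↦9]→  9 = 9  −1 ⇒ G_4=8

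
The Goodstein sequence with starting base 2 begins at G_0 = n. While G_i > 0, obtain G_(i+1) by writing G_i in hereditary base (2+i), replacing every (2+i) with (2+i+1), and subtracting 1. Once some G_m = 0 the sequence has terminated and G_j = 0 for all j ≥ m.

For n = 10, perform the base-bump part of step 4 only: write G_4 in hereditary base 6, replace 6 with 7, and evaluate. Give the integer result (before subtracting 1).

4215755

i=0: 10 = 2^(2 + 1) + 2 (b=2); 2→3: 3^(3 + 1) + 3 = 84; 84−1 = 83
i=1: 83 = 3^(3 + 1) + 2 (b=3); 3→4: 4^(4 + 1) + 2 = 1026; 1026−1 = 1025
i=2: 1025 = 4^(4 + 1) + 1 (b=4); 4→5: 5^(5 + 1) + 1 = 15626; 15626−1 = 15625
i=3: 15625 = 5^(5 + 1) (b=5); 5→6: 6^(6 + 1) = 279936; 279936−1 = 279935
i=4: 279935 = 5·6^6 + 5·6^5 + 5·6^4 + 5·6^3 + 5·6^2 + 5·6 + 5 (b=6); 6→7: 5·7^7 + 5·7^5 + 5·7^4 + 5·7^3 + 5·7^2 + 5·7 + 5 = 4215755; 4215755−1 = 4215754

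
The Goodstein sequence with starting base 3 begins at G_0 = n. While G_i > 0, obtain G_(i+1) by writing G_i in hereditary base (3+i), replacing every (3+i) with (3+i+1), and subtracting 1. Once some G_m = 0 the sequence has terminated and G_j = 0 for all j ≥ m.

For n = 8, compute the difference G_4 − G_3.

base 3: 8 = 2·3 + 2; at 4: 2·4 + 2 = 10; next = 9
base 4: 9 = 2·4 + 1; at 5: 2·5 + 1 = 11; next = 10
base 5: 10 = 2·5; at 6: 2·6 = 12; next = 11
base 6: 11 = 6 + 5; at 7: 7 + 5 = 12; next = 11

0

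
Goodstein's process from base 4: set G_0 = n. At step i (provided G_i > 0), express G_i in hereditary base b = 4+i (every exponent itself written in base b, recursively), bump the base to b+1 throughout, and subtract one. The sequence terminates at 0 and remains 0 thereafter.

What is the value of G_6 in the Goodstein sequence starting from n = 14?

23

G_0=14  [base 4] 3·4 + 2  →[4↦5]→  3·5 + 2 = 17  −1 ⇒ G_1=16
G_1=16  [base 5] 3·5 + 1  →[5↦6]→  3·6 + 1 = 19  −1 ⇒ G_2=18
G_2=18  [base 6] 3·6  →[6↦7]→  3·7 = 21  −1 ⇒ G_3=20
G_3=20  [base 7] 2·7 + 6  →[7↦8]→  2·8 + 6 = 22  −1 ⇒ G_4=21
G_4=21  [base 8] 2·8 + 5  →[8↦9]→  2·9 + 5 = 23  −1 ⇒ G_5=22
G_5=22  [base 9] 2·9 + 4  →[9↦10]→  2·10 + 4 = 24  −1 ⇒ G_6=23
G_6=23  [base 10] 2·10 + 3  →[10↦11]→  2·11 + 3 = 25  −1 ⇒ G_7=24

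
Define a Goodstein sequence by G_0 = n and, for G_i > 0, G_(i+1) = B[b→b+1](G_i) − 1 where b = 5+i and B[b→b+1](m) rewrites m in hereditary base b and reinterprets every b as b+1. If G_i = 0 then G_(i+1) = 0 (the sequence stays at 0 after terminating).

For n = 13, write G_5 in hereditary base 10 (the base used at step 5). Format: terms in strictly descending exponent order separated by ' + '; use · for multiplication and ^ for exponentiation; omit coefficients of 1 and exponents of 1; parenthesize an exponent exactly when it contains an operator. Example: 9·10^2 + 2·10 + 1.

i=0: 13 = 2·5 + 3 (b=5); 5→6: 2·6 + 3 = 15; 15−1 = 14
i=1: 14 = 2·6 + 2 (b=6); 6→7: 2·7 + 2 = 16; 16−1 = 15
i=2: 15 = 2·7 + 1 (b=7); 7→8: 2·8 + 1 = 17; 17−1 = 16
i=3: 16 = 2·8 (b=8); 8→9: 2·9 = 18; 18−1 = 17
i=4: 17 = 9 + 8 (b=9); 9→10: 10 + 8 = 18; 18−1 = 17
i=5: 17 = 10 + 7 (b=10); 10→11: 11 + 7 = 18; 18−1 = 17

10 + 7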